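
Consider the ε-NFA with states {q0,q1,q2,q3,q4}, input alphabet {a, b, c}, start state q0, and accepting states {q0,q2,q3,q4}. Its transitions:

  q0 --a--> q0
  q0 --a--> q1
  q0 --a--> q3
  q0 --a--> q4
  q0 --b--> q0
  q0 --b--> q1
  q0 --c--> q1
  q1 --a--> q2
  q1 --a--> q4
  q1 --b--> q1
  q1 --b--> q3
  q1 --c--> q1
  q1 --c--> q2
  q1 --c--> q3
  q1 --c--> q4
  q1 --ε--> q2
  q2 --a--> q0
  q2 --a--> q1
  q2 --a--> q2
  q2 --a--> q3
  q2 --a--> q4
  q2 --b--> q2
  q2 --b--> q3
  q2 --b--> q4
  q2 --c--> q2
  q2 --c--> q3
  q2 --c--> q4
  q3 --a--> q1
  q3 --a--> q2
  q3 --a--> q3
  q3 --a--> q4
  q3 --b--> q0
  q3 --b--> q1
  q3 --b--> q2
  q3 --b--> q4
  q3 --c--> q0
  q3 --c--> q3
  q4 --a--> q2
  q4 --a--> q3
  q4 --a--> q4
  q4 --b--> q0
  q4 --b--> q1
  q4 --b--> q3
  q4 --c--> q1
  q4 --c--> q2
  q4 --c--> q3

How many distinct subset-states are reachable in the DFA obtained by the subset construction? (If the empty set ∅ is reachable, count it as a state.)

5

Start state of the DFA: {q0} (ε-closure of the NFA start).
{q0} --a--> {q0,q1,q2,q3,q4}  [new]
{q0} --b--> {q0,q1,q2}  [new]
{q0} --c--> {q1,q2}  [new]
{q0,q1,q2,q3,q4} --a--> {q0,q1,q2,q3,q4}  [seen]
{q0,q1,q2,q3,q4} --b--> {q0,q1,q2,q3,q4}  [seen]
{q0,q1,q2,q3,q4} --c--> {q0,q1,q2,q3,q4}  [seen]
{q0,q1,q2} --a--> {q0,q1,q2,q3,q4}  [seen]
{q0,q1,q2} --b--> {q0,q1,q2,q3,q4}  [seen]
{q0,q1,q2} --c--> {q1,q2,q3,q4}  [new]
{q1,q2} --a--> {q0,q1,q2,q3,q4}  [seen]
{q1,q2} --b--> {q1,q2,q3,q4}  [seen]
{q1,q2} --c--> {q1,q2,q3,q4}  [seen]
{q1,q2,q3,q4} --a--> {q0,q1,q2,q3,q4}  [seen]
{q1,q2,q3,q4} --b--> {q0,q1,q2,q3,q4}  [seen]
{q1,q2,q3,q4} --c--> {q0,q1,q2,q3,q4}  [seen]
Reachable DFA states: {q0}, {q0,q1,q2,q3,q4}, {q0,q1,q2}, {q1,q2}, {q1,q2,q3,q4}.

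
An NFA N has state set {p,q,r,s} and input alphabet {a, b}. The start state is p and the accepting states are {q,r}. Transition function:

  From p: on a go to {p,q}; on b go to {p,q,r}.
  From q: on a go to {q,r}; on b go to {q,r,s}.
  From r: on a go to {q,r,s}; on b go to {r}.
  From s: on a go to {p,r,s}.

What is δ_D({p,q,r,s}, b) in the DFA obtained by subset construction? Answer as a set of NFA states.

δ(p,b) = {p,q,r}; δ(q,b) = {q,r,s}; δ(r,b) = {r}; δ(s,b) = ∅.
Union: {p,q,r,s}.

{p,q,r,s}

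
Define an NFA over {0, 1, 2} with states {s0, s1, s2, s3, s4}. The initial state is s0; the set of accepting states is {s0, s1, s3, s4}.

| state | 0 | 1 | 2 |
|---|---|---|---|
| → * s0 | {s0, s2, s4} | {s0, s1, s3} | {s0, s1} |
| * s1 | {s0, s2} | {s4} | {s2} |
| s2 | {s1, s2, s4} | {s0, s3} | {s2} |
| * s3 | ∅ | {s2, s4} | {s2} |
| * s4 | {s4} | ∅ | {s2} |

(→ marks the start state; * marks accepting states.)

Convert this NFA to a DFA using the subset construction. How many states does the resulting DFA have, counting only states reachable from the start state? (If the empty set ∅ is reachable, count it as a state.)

Start state of the DFA: {s0}.
{s0} --0--> {s0, s2, s4}  [new]
{s0} --1--> {s0, s1, s3}  [new]
{s0} --2--> {s0, s1}  [new]
{s0, s2, s4} --0--> {s0, s1, s2, s4}  [new]
{s0, s2, s4} --1--> {s0, s1, s3}  [seen]
{s0, s2, s4} --2--> {s0, s1, s2}  [new]
{s0, s1, s3} --0--> {s0, s2, s4}  [seen]
{s0, s1, s3} --1--> {s0, s1, s2, s3, s4}  [new]
{s0, s1, s3} --2--> {s0, s1, s2}  [seen]
{s0, s1} --0--> {s0, s2, s4}  [seen]
{s0, s1} --1--> {s0, s1, s3, s4}  [new]
{s0, s1} --2--> {s0, s1, s2}  [seen]
{s0, s1, s2, s4} --0--> {s0, s1, s2, s4}  [seen]
{s0, s1, s2, s4} --1--> {s0, s1, s3, s4}  [seen]
{s0, s1, s2, s4} --2--> {s0, s1, s2}  [seen]
{s0, s1, s2} --0--> {s0, s1, s2, s4}  [seen]
{s0, s1, s2} --1--> {s0, s1, s3, s4}  [seen]
{s0, s1, s2} --2--> {s0, s1, s2}  [seen]
{s0, s1, s2, s3, s4} --0--> {s0, s1, s2, s4}  [seen]
{s0, s1, s2, s3, s4} --1--> {s0, s1, s2, s3, s4}  [seen]
{s0, s1, s2, s3, s4} --2--> {s0, s1, s2}  [seen]
{s0, s1, s3, s4} --0--> {s0, s2, s4}  [seen]
{s0, s1, s3, s4} --1--> {s0, s1, s2, s3, s4}  [seen]
{s0, s1, s3, s4} --2--> {s0, s1, s2}  [seen]
Reachable DFA states: {s0}, {s0, s2, s4}, {s0, s1, s3}, {s0, s1}, {s0, s1, s2, s4}, {s0, s1, s2}, {s0, s1, s2, s3, s4}, {s0, s1, s3, s4}.

8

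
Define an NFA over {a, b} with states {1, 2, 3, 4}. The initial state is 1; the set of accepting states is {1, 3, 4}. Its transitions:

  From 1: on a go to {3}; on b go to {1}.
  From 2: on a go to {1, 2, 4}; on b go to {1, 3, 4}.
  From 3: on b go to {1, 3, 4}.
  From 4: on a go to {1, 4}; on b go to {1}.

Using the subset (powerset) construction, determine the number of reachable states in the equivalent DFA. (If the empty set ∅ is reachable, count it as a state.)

4

Start state of the DFA: {1}.
{1} --a--> {3}  [new]
{1} --b--> {1}  [seen]
{3} --a--> ∅  [new]
{3} --b--> {1, 3, 4}  [new]
∅ --a--> ∅  [seen]
∅ --b--> ∅  [seen]
{1, 3, 4} --a--> {1, 3, 4}  [seen]
{1, 3, 4} --b--> {1, 3, 4}  [seen]
Reachable DFA states: {1}, {3}, ∅, {1, 3, 4}.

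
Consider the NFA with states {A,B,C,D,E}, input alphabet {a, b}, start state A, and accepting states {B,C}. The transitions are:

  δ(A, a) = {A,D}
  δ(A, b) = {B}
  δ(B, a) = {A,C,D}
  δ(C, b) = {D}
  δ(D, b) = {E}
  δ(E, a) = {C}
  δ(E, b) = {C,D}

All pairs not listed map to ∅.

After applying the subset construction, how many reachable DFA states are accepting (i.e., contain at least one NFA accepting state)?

Start state of the DFA: {A}.
{A} --a--> {A,D}  [new]
{A} --b--> {B}  [new]
{A,D} --a--> {A,D}  [seen]
{A,D} --b--> {B,E}  [new]
{B} --a--> {A,C,D}  [new]
{B} --b--> ∅  [new]
{B,E} --a--> {A,C,D}  [seen]
{B,E} --b--> {C,D}  [new]
{A,C,D} --a--> {A,D}  [seen]
{A,C,D} --b--> {B,D,E}  [new]
∅ --a--> ∅  [seen]
∅ --b--> ∅  [seen]
{C,D} --a--> ∅  [seen]
{C,D} --b--> {D,E}  [new]
{B,D,E} --a--> {A,C,D}  [seen]
{B,D,E} --b--> {C,D,E}  [new]
{D,E} --a--> {C}  [new]
{D,E} --b--> {C,D,E}  [seen]
{C,D,E} --a--> {C}  [seen]
{C,D,E} --b--> {C,D,E}  [seen]
{C} --a--> ∅  [seen]
{C} --b--> {D}  [new]
{D} --a--> ∅  [seen]
{D} --b--> {E}  [new]
{E} --a--> {C}  [seen]
{E} --b--> {C,D}  [seen]
Reachable DFA states: {A}, {A,D}, {B}, {B,E}, {A,C,D}, ∅, {C,D}, {B,D,E}, {D,E}, {C,D,E}, {C}, {D}, {E}.
Accepting DFA states (contain an NFA accepting state): {B}, {B,E}, {A,C,D}, {C,D}, {B,D,E}, {C,D,E}, {C}.

7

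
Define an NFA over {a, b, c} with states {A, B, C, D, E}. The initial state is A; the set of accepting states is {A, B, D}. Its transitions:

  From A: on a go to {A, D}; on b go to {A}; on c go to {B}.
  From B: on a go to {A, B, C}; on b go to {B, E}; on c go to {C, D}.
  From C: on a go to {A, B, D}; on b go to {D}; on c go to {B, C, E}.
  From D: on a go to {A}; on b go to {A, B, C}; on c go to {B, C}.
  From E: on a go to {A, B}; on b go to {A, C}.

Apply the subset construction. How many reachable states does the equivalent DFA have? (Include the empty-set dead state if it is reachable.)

Start state of the DFA: {A}.
{A} --a--> {A, D}  [new]
{A} --b--> {A}  [seen]
{A} --c--> {B}  [new]
{A, D} --a--> {A, D}  [seen]
{A, D} --b--> {A, B, C}  [new]
{A, D} --c--> {B, C}  [new]
{B} --a--> {A, B, C}  [seen]
{B} --b--> {B, E}  [new]
{B} --c--> {C, D}  [new]
{A, B, C} --a--> {A, B, C, D}  [new]
{A, B, C} --b--> {A, B, D, E}  [new]
{A, B, C} --c--> {B, C, D, E}  [new]
{B, C} --a--> {A, B, C, D}  [seen]
{B, C} --b--> {B, D, E}  [new]
{B, C} --c--> {B, C, D, E}  [seen]
{B, E} --a--> {A, B, C}  [seen]
{B, E} --b--> {A, B, C, E}  [new]
{B, E} --c--> {C, D}  [seen]
{C, D} --a--> {A, B, D}  [new]
{C, D} --b--> {A, B, C, D}  [seen]
{C, D} --c--> {B, C, E}  [new]
{A, B, C, D} --a--> {A, B, C, D}  [seen]
{A, B, C, D} --b--> {A, B, C, D, E}  [new]
{A, B, C, D} --c--> {B, C, D, E}  [seen]
{A, B, D, E} --a--> {A, B, C, D}  [seen]
{A, B, D, E} --b--> {A, B, C, E}  [seen]
{A, B, D, E} --c--> {B, C, D}  [new]
{B, C, D, E} --a--> {A, B, C, D}  [seen]
{B, C, D, E} --b--> {A, B, C, D, E}  [seen]
{B, C, D, E} --c--> {B, C, D, E}  [seen]
{B, D, E} --a--> {A, B, C}  [seen]
{B, D, E} --b--> {A, B, C, E}  [seen]
{B, D, E} --c--> {B, C, D}  [seen]
{A, B, C, E} --a--> {A, B, C, D}  [seen]
{A, B, C, E} --b--> {A, B, C, D, E}  [seen]
{A, B, C, E} --c--> {B, C, D, E}  [seen]
{A, B, D} --a--> {A, B, C, D}  [seen]
{A, B, D} --b--> {A, B, C, E}  [seen]
{A, B, D} --c--> {B, C, D}  [seen]
{B, C, E} --a--> {A, B, C, D}  [seen]
{B, C, E} --b--> {A, B, C, D, E}  [seen]
{B, C, E} --c--> {B, C, D, E}  [seen]
{A, B, C, D, E} --a--> {A, B, C, D}  [seen]
{A, B, C, D, E} --b--> {A, B, C, D, E}  [seen]
{A, B, C, D, E} --c--> {B, C, D, E}  [seen]
{B, C, D} --a--> {A, B, C, D}  [seen]
{B, C, D} --b--> {A, B, C, D, E}  [seen]
{B, C, D} --c--> {B, C, D, E}  [seen]
Reachable DFA states: {A}, {A, D}, {B}, {A, B, C}, {B, C}, {B, E}, {C, D}, {A, B, C, D}, {A, B, D, E}, {B, C, D, E}, {B, D, E}, {A, B, C, E}, {A, B, D}, {B, C, E}, {A, B, C, D, E}, {B, C, D}.

16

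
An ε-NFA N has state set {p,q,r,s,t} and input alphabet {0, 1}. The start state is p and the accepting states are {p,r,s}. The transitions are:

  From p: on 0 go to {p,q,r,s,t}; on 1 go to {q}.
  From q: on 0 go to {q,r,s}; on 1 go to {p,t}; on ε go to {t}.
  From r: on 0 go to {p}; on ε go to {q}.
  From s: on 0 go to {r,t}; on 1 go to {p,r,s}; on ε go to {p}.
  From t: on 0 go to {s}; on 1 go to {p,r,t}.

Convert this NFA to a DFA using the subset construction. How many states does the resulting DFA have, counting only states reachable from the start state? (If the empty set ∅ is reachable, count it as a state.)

Start state of the DFA: {p} (ε-closure of the NFA start).
{p} --0--> {p,q,r,s,t}  [new]
{p} --1--> {q,t}  [new]
{p,q,r,s,t} --0--> {p,q,r,s,t}  [seen]
{p,q,r,s,t} --1--> {p,q,r,s,t}  [seen]
{q,t} --0--> {p,q,r,s,t}  [seen]
{q,t} --1--> {p,q,r,t}  [new]
{p,q,r,t} --0--> {p,q,r,s,t}  [seen]
{p,q,r,t} --1--> {p,q,r,t}  [seen]
Reachable DFA states: {p}, {p,q,r,s,t}, {q,t}, {p,q,r,t}.

4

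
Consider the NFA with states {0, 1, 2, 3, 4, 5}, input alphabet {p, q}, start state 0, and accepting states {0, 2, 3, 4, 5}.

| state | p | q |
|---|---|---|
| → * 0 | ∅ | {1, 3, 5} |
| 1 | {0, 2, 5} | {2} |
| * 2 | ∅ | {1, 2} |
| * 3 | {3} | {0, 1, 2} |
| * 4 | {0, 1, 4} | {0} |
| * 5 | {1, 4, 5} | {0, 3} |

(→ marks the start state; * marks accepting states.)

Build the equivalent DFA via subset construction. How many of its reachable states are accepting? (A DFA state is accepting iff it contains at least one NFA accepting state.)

7

Start state of the DFA: {0}.
{0} --p--> ∅  [new]
{0} --q--> {1, 3, 5}  [new]
∅ --p--> ∅  [seen]
∅ --q--> ∅  [seen]
{1, 3, 5} --p--> {0, 1, 2, 3, 4, 5}  [new]
{1, 3, 5} --q--> {0, 1, 2, 3}  [new]
{0, 1, 2, 3, 4, 5} --p--> {0, 1, 2, 3, 4, 5}  [seen]
{0, 1, 2, 3, 4, 5} --q--> {0, 1, 2, 3, 5}  [new]
{0, 1, 2, 3} --p--> {0, 2, 3, 5}  [new]
{0, 1, 2, 3} --q--> {0, 1, 2, 3, 5}  [seen]
{0, 1, 2, 3, 5} --p--> {0, 1, 2, 3, 4, 5}  [seen]
{0, 1, 2, 3, 5} --q--> {0, 1, 2, 3, 5}  [seen]
{0, 2, 3, 5} --p--> {1, 3, 4, 5}  [new]
{0, 2, 3, 5} --q--> {0, 1, 2, 3, 5}  [seen]
{1, 3, 4, 5} --p--> {0, 1, 2, 3, 4, 5}  [seen]
{1, 3, 4, 5} --q--> {0, 1, 2, 3}  [seen]
Reachable DFA states: {0}, ∅, {1, 3, 5}, {0, 1, 2, 3, 4, 5}, {0, 1, 2, 3}, {0, 1, 2, 3, 5}, {0, 2, 3, 5}, {1, 3, 4, 5}.
Accepting DFA states (contain an NFA accepting state): {0}, {1, 3, 5}, {0, 1, 2, 3, 4, 5}, {0, 1, 2, 3}, {0, 1, 2, 3, 5}, {0, 2, 3, 5}, {1, 3, 4, 5}.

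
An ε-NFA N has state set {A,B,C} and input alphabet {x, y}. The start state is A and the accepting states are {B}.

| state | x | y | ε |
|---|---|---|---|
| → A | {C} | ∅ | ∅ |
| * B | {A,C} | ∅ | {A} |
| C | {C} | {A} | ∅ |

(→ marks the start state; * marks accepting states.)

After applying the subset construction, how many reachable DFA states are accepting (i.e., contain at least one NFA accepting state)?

0

Start state of the DFA: {A} (ε-closure of the NFA start).
{A} --x--> {C}  [new]
{A} --y--> ∅  [new]
{C} --x--> {C}  [seen]
{C} --y--> {A}  [seen]
∅ --x--> ∅  [seen]
∅ --y--> ∅  [seen]
Reachable DFA states: {A}, {C}, ∅.
Accepting DFA states (contain an NFA accepting state): none.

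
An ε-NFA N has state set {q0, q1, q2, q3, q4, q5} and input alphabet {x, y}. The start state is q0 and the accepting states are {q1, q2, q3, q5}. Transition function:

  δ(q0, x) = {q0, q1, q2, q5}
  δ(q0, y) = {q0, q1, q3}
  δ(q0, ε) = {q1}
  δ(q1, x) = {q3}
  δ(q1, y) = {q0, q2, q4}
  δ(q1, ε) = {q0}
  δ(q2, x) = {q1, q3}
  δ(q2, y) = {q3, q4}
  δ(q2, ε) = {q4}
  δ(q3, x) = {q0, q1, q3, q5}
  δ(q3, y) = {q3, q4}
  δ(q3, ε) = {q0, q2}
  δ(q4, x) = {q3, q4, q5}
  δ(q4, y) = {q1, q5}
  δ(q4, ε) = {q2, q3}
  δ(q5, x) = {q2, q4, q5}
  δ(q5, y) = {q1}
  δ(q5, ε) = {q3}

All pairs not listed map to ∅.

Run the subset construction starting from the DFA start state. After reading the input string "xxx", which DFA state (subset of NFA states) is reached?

{q0, q1, q2, q3, q4, q5}

Start: {q0, q1}.
δ(q0,x) = {q0, q1, q2, q5}; δ(q1,x) = {q3}.
Union: {q0, q1, q2, q3, q5}.
ε-closure gives {q0, q1, q2, q3, q4, q5}.
After x: {q0, q1, q2, q3, q4, q5}.
δ(q0,x) = {q0, q1, q2, q5}; δ(q1,x) = {q3}; δ(q2,x) = {q1, q3}; δ(q3,x) = {q0, q1, q3, q5}; δ(q4,x) = {q3, q4, q5}; δ(q5,x) = {q2, q4, q5}.
Union: {q0, q1, q2, q3, q4, q5}.
After x: {q0, q1, q2, q3, q4, q5}.
δ(q0,x) = {q0, q1, q2, q5}; δ(q1,x) = {q3}; δ(q2,x) = {q1, q3}; δ(q3,x) = {q0, q1, q3, q5}; δ(q4,x) = {q3, q4, q5}; δ(q5,x) = {q2, q4, q5}.
Union: {q0, q1, q2, q3, q4, q5}.
After x: {q0, q1, q2, q3, q4, q5}.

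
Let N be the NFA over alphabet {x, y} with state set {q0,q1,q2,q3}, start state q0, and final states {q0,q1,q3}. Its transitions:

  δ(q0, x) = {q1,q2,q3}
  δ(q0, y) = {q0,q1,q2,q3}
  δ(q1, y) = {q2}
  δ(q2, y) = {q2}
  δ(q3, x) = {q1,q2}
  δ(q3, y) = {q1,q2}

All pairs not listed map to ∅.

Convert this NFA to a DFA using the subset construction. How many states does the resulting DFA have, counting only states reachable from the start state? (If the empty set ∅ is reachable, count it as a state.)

6

Start state of the DFA: {q0}.
{q0} --x--> {q1,q2,q3}  [new]
{q0} --y--> {q0,q1,q2,q3}  [new]
{q1,q2,q3} --x--> {q1,q2}  [new]
{q1,q2,q3} --y--> {q1,q2}  [seen]
{q0,q1,q2,q3} --x--> {q1,q2,q3}  [seen]
{q0,q1,q2,q3} --y--> {q0,q1,q2,q3}  [seen]
{q1,q2} --x--> ∅  [new]
{q1,q2} --y--> {q2}  [new]
∅ --x--> ∅  [seen]
∅ --y--> ∅  [seen]
{q2} --x--> ∅  [seen]
{q2} --y--> {q2}  [seen]
Reachable DFA states: {q0}, {q1,q2,q3}, {q0,q1,q2,q3}, {q1,q2}, ∅, {q2}.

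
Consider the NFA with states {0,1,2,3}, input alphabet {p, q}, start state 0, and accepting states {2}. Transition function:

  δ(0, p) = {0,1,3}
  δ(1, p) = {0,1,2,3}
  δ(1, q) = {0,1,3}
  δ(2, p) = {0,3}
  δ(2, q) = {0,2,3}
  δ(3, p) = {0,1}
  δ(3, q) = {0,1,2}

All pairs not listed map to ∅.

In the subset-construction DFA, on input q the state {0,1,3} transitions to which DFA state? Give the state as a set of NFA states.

δ(0,q) = ∅; δ(1,q) = {0,1,3}; δ(3,q) = {0,1,2}.
Union: {0,1,2,3}.

{0,1,2,3}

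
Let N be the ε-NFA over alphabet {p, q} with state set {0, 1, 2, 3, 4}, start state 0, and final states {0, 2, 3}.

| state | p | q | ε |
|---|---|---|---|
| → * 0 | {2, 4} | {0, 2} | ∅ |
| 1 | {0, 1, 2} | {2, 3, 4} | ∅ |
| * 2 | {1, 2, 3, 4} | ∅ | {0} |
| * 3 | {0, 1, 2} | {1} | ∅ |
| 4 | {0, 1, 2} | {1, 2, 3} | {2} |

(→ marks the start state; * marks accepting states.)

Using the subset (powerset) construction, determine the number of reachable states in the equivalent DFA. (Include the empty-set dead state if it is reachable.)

5

Start state of the DFA: {0} (ε-closure of the NFA start).
{0} --p--> {0, 2, 4}  [new]
{0} --q--> {0, 2}  [new]
{0, 2, 4} --p--> {0, 1, 2, 3, 4}  [new]
{0, 2, 4} --q--> {0, 1, 2, 3}  [new]
{0, 2} --p--> {0, 1, 2, 3, 4}  [seen]
{0, 2} --q--> {0, 2}  [seen]
{0, 1, 2, 3, 4} --p--> {0, 1, 2, 3, 4}  [seen]
{0, 1, 2, 3, 4} --q--> {0, 1, 2, 3, 4}  [seen]
{0, 1, 2, 3} --p--> {0, 1, 2, 3, 4}  [seen]
{0, 1, 2, 3} --q--> {0, 1, 2, 3, 4}  [seen]
Reachable DFA states: {0}, {0, 2, 4}, {0, 2}, {0, 1, 2, 3, 4}, {0, 1, 2, 3}.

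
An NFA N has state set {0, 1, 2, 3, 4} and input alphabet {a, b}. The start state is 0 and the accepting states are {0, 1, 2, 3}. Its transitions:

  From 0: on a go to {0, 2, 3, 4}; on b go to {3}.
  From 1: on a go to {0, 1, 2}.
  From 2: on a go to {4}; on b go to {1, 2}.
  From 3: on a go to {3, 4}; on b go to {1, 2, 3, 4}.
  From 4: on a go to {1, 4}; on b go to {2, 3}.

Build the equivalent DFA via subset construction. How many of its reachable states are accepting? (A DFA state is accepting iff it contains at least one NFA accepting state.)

7

Start state of the DFA: {0}.
{0} --a--> {0, 2, 3, 4}  [new]
{0} --b--> {3}  [new]
{0, 2, 3, 4} --a--> {0, 1, 2, 3, 4}  [new]
{0, 2, 3, 4} --b--> {1, 2, 3, 4}  [new]
{3} --a--> {3, 4}  [new]
{3} --b--> {1, 2, 3, 4}  [seen]
{0, 1, 2, 3, 4} --a--> {0, 1, 2, 3, 4}  [seen]
{0, 1, 2, 3, 4} --b--> {1, 2, 3, 4}  [seen]
{1, 2, 3, 4} --a--> {0, 1, 2, 3, 4}  [seen]
{1, 2, 3, 4} --b--> {1, 2, 3, 4}  [seen]
{3, 4} --a--> {1, 3, 4}  [new]
{3, 4} --b--> {1, 2, 3, 4}  [seen]
{1, 3, 4} --a--> {0, 1, 2, 3, 4}  [seen]
{1, 3, 4} --b--> {1, 2, 3, 4}  [seen]
Reachable DFA states: {0}, {0, 2, 3, 4}, {3}, {0, 1, 2, 3, 4}, {1, 2, 3, 4}, {3, 4}, {1, 3, 4}.
Accepting DFA states (contain an NFA accepting state): {0}, {0, 2, 3, 4}, {3}, {0, 1, 2, 3, 4}, {1, 2, 3, 4}, {3, 4}, {1, 3, 4}.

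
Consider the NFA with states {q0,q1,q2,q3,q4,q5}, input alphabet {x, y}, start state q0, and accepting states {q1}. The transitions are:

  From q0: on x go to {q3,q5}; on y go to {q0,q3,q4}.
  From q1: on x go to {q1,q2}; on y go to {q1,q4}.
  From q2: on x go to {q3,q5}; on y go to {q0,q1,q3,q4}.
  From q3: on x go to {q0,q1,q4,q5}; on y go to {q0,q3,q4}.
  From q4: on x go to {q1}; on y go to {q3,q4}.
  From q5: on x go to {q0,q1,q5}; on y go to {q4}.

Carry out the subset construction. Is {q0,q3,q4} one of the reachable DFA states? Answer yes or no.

Start state of the DFA: {q0}.
{q0} --x--> {q3,q5}  [new]
{q0} --y--> {q0,q3,q4}  [new]
{q3,q5} --x--> {q0,q1,q4,q5}  [new]
{q3,q5} --y--> {q0,q3,q4}  [seen]
{q0,q3,q4} --x--> {q0,q1,q3,q4,q5}  [new]
{q0,q3,q4} --y--> {q0,q3,q4}  [seen]
{q0,q1,q4,q5} --x--> {q0,q1,q2,q3,q5}  [new]
{q0,q1,q4,q5} --y--> {q0,q1,q3,q4}  [new]
{q0,q1,q3,q4,q5} --x--> {q0,q1,q2,q3,q4,q5}  [new]
{q0,q1,q3,q4,q5} --y--> {q0,q1,q3,q4}  [seen]
{q0,q1,q2,q3,q5} --x--> {q0,q1,q2,q3,q4,q5}  [seen]
{q0,q1,q2,q3,q5} --y--> {q0,q1,q3,q4}  [seen]
{q0,q1,q3,q4} --x--> {q0,q1,q2,q3,q4,q5}  [seen]
{q0,q1,q3,q4} --y--> {q0,q1,q3,q4}  [seen]
{q0,q1,q2,q3,q4,q5} --x--> {q0,q1,q2,q3,q4,q5}  [seen]
{q0,q1,q2,q3,q4,q5} --y--> {q0,q1,q3,q4}  [seen]
Reachable DFA states: {q0}, {q3,q5}, {q0,q3,q4}, {q0,q1,q4,q5}, {q0,q1,q3,q4,q5}, {q0,q1,q2,q3,q5}, {q0,q1,q3,q4}, {q0,q1,q2,q3,q4,q5}.
{q0,q3,q4} is among them.

yes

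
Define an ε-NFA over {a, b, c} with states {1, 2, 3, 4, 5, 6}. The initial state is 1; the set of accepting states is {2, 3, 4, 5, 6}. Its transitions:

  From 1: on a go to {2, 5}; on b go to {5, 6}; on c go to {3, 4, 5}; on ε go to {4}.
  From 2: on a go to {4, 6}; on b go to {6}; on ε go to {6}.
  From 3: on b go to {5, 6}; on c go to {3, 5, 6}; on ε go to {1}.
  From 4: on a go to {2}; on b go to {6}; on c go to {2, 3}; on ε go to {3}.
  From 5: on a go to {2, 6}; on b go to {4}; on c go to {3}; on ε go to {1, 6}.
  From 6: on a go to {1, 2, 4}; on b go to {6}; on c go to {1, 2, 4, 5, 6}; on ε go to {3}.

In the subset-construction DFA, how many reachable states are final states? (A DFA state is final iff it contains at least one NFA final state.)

Start state of the DFA: {1, 3, 4} (ε-closure of the NFA start).
{1, 3, 4} --a--> {1, 2, 3, 4, 5, 6}  [new]
{1, 3, 4} --b--> {1, 3, 4, 5, 6}  [new]
{1, 3, 4} --c--> {1, 2, 3, 4, 5, 6}  [seen]
{1, 2, 3, 4, 5, 6} --a--> {1, 2, 3, 4, 5, 6}  [seen]
{1, 2, 3, 4, 5, 6} --b--> {1, 3, 4, 5, 6}  [seen]
{1, 2, 3, 4, 5, 6} --c--> {1, 2, 3, 4, 5, 6}  [seen]
{1, 3, 4, 5, 6} --a--> {1, 2, 3, 4, 5, 6}  [seen]
{1, 3, 4, 5, 6} --b--> {1, 3, 4, 5, 6}  [seen]
{1, 3, 4, 5, 6} --c--> {1, 2, 3, 4, 5, 6}  [seen]
Reachable DFA states: {1, 3, 4}, {1, 2, 3, 4, 5, 6}, {1, 3, 4, 5, 6}.
Accepting DFA states (contain an NFA accepting state): {1, 3, 4}, {1, 2, 3, 4, 5, 6}, {1, 3, 4, 5, 6}.

3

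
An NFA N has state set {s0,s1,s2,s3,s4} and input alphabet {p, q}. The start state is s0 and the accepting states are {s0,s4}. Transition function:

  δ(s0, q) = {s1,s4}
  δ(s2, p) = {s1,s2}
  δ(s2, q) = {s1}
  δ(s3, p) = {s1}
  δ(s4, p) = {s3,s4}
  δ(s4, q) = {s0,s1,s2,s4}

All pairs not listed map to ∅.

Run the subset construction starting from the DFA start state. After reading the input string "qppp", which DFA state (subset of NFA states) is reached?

Start: {s0}.
δ(s0,q) = {s1,s4}.
Union: {s1,s4}.
After q: {s1,s4}.
δ(s1,p) = ∅; δ(s4,p) = {s3,s4}.
Union: {s3,s4}.
After p: {s3,s4}.
δ(s3,p) = {s1}; δ(s4,p) = {s3,s4}.
Union: {s1,s3,s4}.
After p: {s1,s3,s4}.
δ(s1,p) = ∅; δ(s3,p) = {s1}; δ(s4,p) = {s3,s4}.
Union: {s1,s3,s4}.
After p: {s1,s3,s4}.

{s1,s3,s4}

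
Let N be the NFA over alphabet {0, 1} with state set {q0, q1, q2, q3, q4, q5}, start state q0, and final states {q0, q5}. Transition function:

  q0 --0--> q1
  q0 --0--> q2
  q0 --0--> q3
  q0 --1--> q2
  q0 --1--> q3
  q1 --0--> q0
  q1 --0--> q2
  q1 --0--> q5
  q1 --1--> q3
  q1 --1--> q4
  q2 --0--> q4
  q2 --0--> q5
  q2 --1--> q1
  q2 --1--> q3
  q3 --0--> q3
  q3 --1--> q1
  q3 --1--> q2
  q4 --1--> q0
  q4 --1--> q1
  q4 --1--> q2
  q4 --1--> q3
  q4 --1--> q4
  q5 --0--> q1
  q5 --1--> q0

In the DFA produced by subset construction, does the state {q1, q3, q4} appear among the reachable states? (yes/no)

Start state of the DFA: {q0}.
{q0} --0--> {q1, q2, q3}  [new]
{q0} --1--> {q2, q3}  [new]
{q1, q2, q3} --0--> {q0, q2, q3, q4, q5}  [new]
{q1, q2, q3} --1--> {q1, q2, q3, q4}  [new]
{q2, q3} --0--> {q3, q4, q5}  [new]
{q2, q3} --1--> {q1, q2, q3}  [seen]
{q0, q2, q3, q4, q5} --0--> {q1, q2, q3, q4, q5}  [new]
{q0, q2, q3, q4, q5} --1--> {q0, q1, q2, q3, q4}  [new]
{q1, q2, q3, q4} --0--> {q0, q2, q3, q4, q5}  [seen]
{q1, q2, q3, q4} --1--> {q0, q1, q2, q3, q4}  [seen]
{q3, q4, q5} --0--> {q1, q3}  [new]
{q3, q4, q5} --1--> {q0, q1, q2, q3, q4}  [seen]
{q1, q2, q3, q4, q5} --0--> {q0, q1, q2, q3, q4, q5}  [new]
{q1, q2, q3, q4, q5} --1--> {q0, q1, q2, q3, q4}  [seen]
{q0, q1, q2, q3, q4} --0--> {q0, q1, q2, q3, q4, q5}  [seen]
{q0, q1, q2, q3, q4} --1--> {q0, q1, q2, q3, q4}  [seen]
{q1, q3} --0--> {q0, q2, q3, q5}  [new]
{q1, q3} --1--> {q1, q2, q3, q4}  [seen]
{q0, q1, q2, q3, q4, q5} --0--> {q0, q1, q2, q3, q4, q5}  [seen]
{q0, q1, q2, q3, q4, q5} --1--> {q0, q1, q2, q3, q4}  [seen]
{q0, q2, q3, q5} --0--> {q1, q2, q3, q4, q5}  [seen]
{q0, q2, q3, q5} --1--> {q0, q1, q2, q3}  [new]
{q0, q1, q2, q3} --0--> {q0, q1, q2, q3, q4, q5}  [seen]
{q0, q1, q2, q3} --1--> {q1, q2, q3, q4}  [seen]
Reachable DFA states: {q0}, {q1, q2, q3}, {q2, q3}, {q0, q2, q3, q4, q5}, {q1, q2, q3, q4}, {q3, q4, q5}, {q1, q2, q3, q4, q5}, {q0, q1, q2, q3, q4}, {q1, q3}, {q0, q1, q2, q3, q4, q5}, {q0, q2, q3, q5}, {q0, q1, q2, q3}.
{q1, q3, q4} is not among them.

no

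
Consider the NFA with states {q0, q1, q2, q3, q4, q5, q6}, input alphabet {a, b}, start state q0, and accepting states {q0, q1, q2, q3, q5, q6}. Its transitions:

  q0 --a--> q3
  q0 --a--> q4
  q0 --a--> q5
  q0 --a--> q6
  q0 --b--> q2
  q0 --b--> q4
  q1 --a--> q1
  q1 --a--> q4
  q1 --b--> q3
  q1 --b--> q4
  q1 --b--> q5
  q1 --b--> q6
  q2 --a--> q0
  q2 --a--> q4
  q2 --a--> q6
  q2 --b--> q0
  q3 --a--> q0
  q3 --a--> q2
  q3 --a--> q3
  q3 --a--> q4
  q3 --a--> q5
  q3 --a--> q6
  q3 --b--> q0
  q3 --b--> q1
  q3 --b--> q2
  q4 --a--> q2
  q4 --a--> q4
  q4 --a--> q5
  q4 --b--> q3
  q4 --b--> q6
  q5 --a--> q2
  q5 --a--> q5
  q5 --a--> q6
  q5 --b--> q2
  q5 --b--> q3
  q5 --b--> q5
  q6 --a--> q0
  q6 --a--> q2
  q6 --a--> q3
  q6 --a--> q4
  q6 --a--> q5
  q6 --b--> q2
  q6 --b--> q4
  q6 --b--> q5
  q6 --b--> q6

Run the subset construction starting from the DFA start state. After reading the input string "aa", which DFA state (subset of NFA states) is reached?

Start: {q0}.
δ(q0,a) = {q3, q4, q5, q6}.
Union: {q3, q4, q5, q6}.
After a: {q3, q4, q5, q6}.
δ(q3,a) = {q0, q2, q3, q4, q5, q6}; δ(q4,a) = {q2, q4, q5}; δ(q5,a) = {q2, q5, q6}; δ(q6,a) = {q0, q2, q3, q4, q5}.
Union: {q0, q2, q3, q4, q5, q6}.
After a: {q0, q2, q3, q4, q5, q6}.

{q0, q2, q3, q4, q5, q6}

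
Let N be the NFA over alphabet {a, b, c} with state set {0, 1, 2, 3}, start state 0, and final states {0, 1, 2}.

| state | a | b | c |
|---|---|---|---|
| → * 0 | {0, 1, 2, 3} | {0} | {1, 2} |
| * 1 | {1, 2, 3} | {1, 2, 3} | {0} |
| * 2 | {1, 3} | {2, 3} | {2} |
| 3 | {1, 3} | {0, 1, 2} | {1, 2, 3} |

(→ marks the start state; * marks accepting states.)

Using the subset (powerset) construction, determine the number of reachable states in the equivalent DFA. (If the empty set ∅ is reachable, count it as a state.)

6

Start state of the DFA: {0}.
{0} --a--> {0, 1, 2, 3}  [new]
{0} --b--> {0}  [seen]
{0} --c--> {1, 2}  [new]
{0, 1, 2, 3} --a--> {0, 1, 2, 3}  [seen]
{0, 1, 2, 3} --b--> {0, 1, 2, 3}  [seen]
{0, 1, 2, 3} --c--> {0, 1, 2, 3}  [seen]
{1, 2} --a--> {1, 2, 3}  [new]
{1, 2} --b--> {1, 2, 3}  [seen]
{1, 2} --c--> {0, 2}  [new]
{1, 2, 3} --a--> {1, 2, 3}  [seen]
{1, 2, 3} --b--> {0, 1, 2, 3}  [seen]
{1, 2, 3} --c--> {0, 1, 2, 3}  [seen]
{0, 2} --a--> {0, 1, 2, 3}  [seen]
{0, 2} --b--> {0, 2, 3}  [new]
{0, 2} --c--> {1, 2}  [seen]
{0, 2, 3} --a--> {0, 1, 2, 3}  [seen]
{0, 2, 3} --b--> {0, 1, 2, 3}  [seen]
{0, 2, 3} --c--> {1, 2, 3}  [seen]
Reachable DFA states: {0}, {0, 1, 2, 3}, {1, 2}, {1, 2, 3}, {0, 2}, {0, 2, 3}.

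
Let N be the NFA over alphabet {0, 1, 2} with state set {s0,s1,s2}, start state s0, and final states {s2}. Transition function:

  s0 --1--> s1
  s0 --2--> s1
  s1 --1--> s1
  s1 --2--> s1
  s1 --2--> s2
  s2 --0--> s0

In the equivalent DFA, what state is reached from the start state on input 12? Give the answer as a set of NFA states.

Start: {s0}.
δ(s0,1) = {s1}.
Union: {s1}.
After 1: {s1}.
δ(s1,2) = {s1,s2}.
Union: {s1,s2}.
After 2: {s1,s2}.

{s1,s2}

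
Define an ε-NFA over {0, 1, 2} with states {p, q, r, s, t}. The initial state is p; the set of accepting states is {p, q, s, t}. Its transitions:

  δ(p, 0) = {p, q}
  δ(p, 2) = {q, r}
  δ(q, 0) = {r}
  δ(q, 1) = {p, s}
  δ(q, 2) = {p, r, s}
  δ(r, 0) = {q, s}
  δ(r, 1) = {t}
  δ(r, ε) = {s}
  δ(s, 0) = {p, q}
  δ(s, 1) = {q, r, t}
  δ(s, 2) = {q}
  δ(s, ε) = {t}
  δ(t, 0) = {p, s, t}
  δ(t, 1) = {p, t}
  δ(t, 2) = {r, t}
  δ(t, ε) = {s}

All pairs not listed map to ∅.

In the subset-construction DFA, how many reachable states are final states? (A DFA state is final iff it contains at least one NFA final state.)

Start state of the DFA: {p} (ε-closure of the NFA start).
{p} --0--> {p, q}  [new]
{p} --1--> ∅  [new]
{p} --2--> {q, r, s, t}  [new]
{p, q} --0--> {p, q, r, s, t}  [new]
{p, q} --1--> {p, s, t}  [new]
{p, q} --2--> {p, q, r, s, t}  [seen]
∅ --0--> ∅  [seen]
∅ --1--> ∅  [seen]
∅ --2--> ∅  [seen]
{q, r, s, t} --0--> {p, q, r, s, t}  [seen]
{q, r, s, t} --1--> {p, q, r, s, t}  [seen]
{q, r, s, t} --2--> {p, q, r, s, t}  [seen]
{p, q, r, s, t} --0--> {p, q, r, s, t}  [seen]
{p, q, r, s, t} --1--> {p, q, r, s, t}  [seen]
{p, q, r, s, t} --2--> {p, q, r, s, t}  [seen]
{p, s, t} --0--> {p, q, s, t}  [new]
{p, s, t} --1--> {p, q, r, s, t}  [seen]
{p, s, t} --2--> {q, r, s, t}  [seen]
{p, q, s, t} --0--> {p, q, r, s, t}  [seen]
{p, q, s, t} --1--> {p, q, r, s, t}  [seen]
{p, q, s, t} --2--> {p, q, r, s, t}  [seen]
Reachable DFA states: {p}, {p, q}, ∅, {q, r, s, t}, {p, q, r, s, t}, {p, s, t}, {p, q, s, t}.
Accepting DFA states (contain an NFA accepting state): {p}, {p, q}, {q, r, s, t}, {p, q, r, s, t}, {p, s, t}, {p, q, s, t}.

6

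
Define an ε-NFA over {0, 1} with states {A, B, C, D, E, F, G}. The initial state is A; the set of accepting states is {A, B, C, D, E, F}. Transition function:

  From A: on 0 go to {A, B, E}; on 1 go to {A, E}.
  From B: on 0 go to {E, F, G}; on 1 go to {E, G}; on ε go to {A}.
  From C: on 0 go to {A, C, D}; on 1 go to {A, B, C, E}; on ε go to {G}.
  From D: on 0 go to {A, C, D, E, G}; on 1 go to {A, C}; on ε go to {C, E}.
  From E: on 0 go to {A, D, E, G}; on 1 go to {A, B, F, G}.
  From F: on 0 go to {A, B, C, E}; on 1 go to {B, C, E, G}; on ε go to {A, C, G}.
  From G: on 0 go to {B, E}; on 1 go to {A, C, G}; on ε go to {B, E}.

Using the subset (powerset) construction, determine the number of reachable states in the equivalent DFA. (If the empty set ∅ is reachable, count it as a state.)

6

Start state of the DFA: {A} (ε-closure of the NFA start).
{A} --0--> {A, B, E}  [new]
{A} --1--> {A, E}  [new]
{A, B, E} --0--> {A, B, C, D, E, F, G}  [new]
{A, B, E} --1--> {A, B, C, E, F, G}  [new]
{A, E} --0--> {A, B, C, D, E, G}  [new]
{A, E} --1--> {A, B, C, E, F, G}  [seen]
{A, B, C, D, E, F, G} --0--> {A, B, C, D, E, F, G}  [seen]
{A, B, C, D, E, F, G} --1--> {A, B, C, E, F, G}  [seen]
{A, B, C, E, F, G} --0--> {A, B, C, D, E, F, G}  [seen]
{A, B, C, E, F, G} --1--> {A, B, C, E, F, G}  [seen]
{A, B, C, D, E, G} --0--> {A, B, C, D, E, F, G}  [seen]
{A, B, C, D, E, G} --1--> {A, B, C, E, F, G}  [seen]
Reachable DFA states: {A}, {A, B, E}, {A, E}, {A, B, C, D, E, F, G}, {A, B, C, E, F, G}, {A, B, C, D, E, G}.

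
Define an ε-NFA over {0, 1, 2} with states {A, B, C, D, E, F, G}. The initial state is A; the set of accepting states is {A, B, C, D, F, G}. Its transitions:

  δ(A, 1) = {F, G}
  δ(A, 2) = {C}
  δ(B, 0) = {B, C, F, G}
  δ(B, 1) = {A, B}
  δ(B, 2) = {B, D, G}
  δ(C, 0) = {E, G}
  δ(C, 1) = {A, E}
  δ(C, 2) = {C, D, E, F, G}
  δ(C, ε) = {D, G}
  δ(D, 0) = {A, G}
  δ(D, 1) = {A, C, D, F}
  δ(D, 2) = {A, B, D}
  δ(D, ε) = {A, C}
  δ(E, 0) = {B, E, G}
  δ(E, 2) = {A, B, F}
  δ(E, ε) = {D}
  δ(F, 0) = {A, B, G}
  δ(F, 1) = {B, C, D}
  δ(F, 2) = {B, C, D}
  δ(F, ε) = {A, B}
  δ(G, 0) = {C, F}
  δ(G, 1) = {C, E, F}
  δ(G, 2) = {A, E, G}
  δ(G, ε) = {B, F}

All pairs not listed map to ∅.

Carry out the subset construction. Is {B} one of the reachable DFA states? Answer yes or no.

Start state of the DFA: {A} (ε-closure of the NFA start).
{A} --0--> ∅  [new]
{A} --1--> {A, B, F, G}  [new]
{A} --2--> {A, B, C, D, F, G}  [new]
∅ --0--> ∅  [seen]
∅ --1--> ∅  [seen]
∅ --2--> ∅  [seen]
{A, B, F, G} --0--> {A, B, C, D, F, G}  [seen]
{A, B, F, G} --1--> {A, B, C, D, E, F, G}  [new]
{A, B, F, G} --2--> {A, B, C, D, E, F, G}  [seen]
{A, B, C, D, F, G} --0--> {A, B, C, D, E, F, G}  [seen]
{A, B, C, D, F, G} --1--> {A, B, C, D, E, F, G}  [seen]
{A, B, C, D, F, G} --2--> {A, B, C, D, E, F, G}  [seen]
{A, B, C, D, E, F, G} --0--> {A, B, C, D, E, F, G}  [seen]
{A, B, C, D, E, F, G} --1--> {A, B, C, D, E, F, G}  [seen]
{A, B, C, D, E, F, G} --2--> {A, B, C, D, E, F, G}  [seen]
Reachable DFA states: {A}, ∅, {A, B, F, G}, {A, B, C, D, F, G}, {A, B, C, D, E, F, G}.
{B} is not among them.

no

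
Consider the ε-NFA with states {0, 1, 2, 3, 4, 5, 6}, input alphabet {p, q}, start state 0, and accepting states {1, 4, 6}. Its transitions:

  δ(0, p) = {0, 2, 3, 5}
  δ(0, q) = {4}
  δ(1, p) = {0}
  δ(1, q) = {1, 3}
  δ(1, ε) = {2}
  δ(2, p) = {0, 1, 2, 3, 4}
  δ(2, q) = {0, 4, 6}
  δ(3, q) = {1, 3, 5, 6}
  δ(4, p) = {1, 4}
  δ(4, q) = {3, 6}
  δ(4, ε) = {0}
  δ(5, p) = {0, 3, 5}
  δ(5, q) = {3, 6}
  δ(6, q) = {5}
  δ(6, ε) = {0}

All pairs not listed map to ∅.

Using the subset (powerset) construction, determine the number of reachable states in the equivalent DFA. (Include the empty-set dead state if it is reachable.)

Start state of the DFA: {0} (ε-closure of the NFA start).
{0} --p--> {0, 2, 3, 5}  [new]
{0} --q--> {0, 4}  [new]
{0, 2, 3, 5} --p--> {0, 1, 2, 3, 4, 5}  [new]
{0, 2, 3, 5} --q--> {0, 1, 2, 3, 4, 5, 6}  [new]
{0, 4} --p--> {0, 1, 2, 3, 4, 5}  [seen]
{0, 4} --q--> {0, 3, 4, 6}  [new]
{0, 1, 2, 3, 4, 5} --p--> {0, 1, 2, 3, 4, 5}  [seen]
{0, 1, 2, 3, 4, 5} --q--> {0, 1, 2, 3, 4, 5, 6}  [seen]
{0, 1, 2, 3, 4, 5, 6} --p--> {0, 1, 2, 3, 4, 5}  [seen]
{0, 1, 2, 3, 4, 5, 6} --q--> {0, 1, 2, 3, 4, 5, 6}  [seen]
{0, 3, 4, 6} --p--> {0, 1, 2, 3, 4, 5}  [seen]
{0, 3, 4, 6} --q--> {0, 1, 2, 3, 4, 5, 6}  [seen]
Reachable DFA states: {0}, {0, 2, 3, 5}, {0, 4}, {0, 1, 2, 3, 4, 5}, {0, 1, 2, 3, 4, 5, 6}, {0, 3, 4, 6}.

6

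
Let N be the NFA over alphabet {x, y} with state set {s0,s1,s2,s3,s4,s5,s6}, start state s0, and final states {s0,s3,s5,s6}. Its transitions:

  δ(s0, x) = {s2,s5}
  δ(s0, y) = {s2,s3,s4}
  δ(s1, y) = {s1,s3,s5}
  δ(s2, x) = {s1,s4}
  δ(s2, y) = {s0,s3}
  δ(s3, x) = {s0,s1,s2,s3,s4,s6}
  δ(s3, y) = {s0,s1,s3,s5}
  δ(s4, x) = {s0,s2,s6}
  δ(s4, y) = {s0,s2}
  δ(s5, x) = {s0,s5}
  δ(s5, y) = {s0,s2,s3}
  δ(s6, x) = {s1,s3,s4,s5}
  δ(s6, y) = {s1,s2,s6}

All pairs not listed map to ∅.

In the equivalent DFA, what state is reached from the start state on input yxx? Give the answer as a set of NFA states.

{s0,s1,s2,s3,s4,s5,s6}

Start: {s0}.
δ(s0,y) = {s2,s3,s4}.
Union: {s2,s3,s4}.
After y: {s2,s3,s4}.
δ(s2,x) = {s1,s4}; δ(s3,x) = {s0,s1,s2,s3,s4,s6}; δ(s4,x) = {s0,s2,s6}.
Union: {s0,s1,s2,s3,s4,s6}.
After x: {s0,s1,s2,s3,s4,s6}.
δ(s0,x) = {s2,s5}; δ(s1,x) = ∅; δ(s2,x) = {s1,s4}; δ(s3,x) = {s0,s1,s2,s3,s4,s6}; δ(s4,x) = {s0,s2,s6}; δ(s6,x) = {s1,s3,s4,s5}.
Union: {s0,s1,s2,s3,s4,s5,s6}.
After x: {s0,s1,s2,s3,s4,s5,s6}.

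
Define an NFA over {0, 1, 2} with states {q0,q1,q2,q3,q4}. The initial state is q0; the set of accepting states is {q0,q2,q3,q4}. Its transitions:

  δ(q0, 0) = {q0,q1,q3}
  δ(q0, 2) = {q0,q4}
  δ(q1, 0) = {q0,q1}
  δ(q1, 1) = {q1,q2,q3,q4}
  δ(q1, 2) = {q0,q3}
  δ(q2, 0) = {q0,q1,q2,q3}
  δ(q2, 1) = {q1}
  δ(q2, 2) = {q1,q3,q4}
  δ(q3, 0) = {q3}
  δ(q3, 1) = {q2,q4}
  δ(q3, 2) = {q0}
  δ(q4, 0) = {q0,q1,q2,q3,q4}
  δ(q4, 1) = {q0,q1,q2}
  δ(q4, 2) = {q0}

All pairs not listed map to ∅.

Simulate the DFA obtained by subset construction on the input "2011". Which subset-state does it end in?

Start: {q0}.
δ(q0,2) = {q0,q4}.
Union: {q0,q4}.
After 2: {q0,q4}.
δ(q0,0) = {q0,q1,q3}; δ(q4,0) = {q0,q1,q2,q3,q4}.
Union: {q0,q1,q2,q3,q4}.
After 0: {q0,q1,q2,q3,q4}.
δ(q0,1) = ∅; δ(q1,1) = {q1,q2,q3,q4}; δ(q2,1) = {q1}; δ(q3,1) = {q2,q4}; δ(q4,1) = {q0,q1,q2}.
Union: {q0,q1,q2,q3,q4}.
After 1: {q0,q1,q2,q3,q4}.
δ(q0,1) = ∅; δ(q1,1) = {q1,q2,q3,q4}; δ(q2,1) = {q1}; δ(q3,1) = {q2,q4}; δ(q4,1) = {q0,q1,q2}.
Union: {q0,q1,q2,q3,q4}.
After 1: {q0,q1,q2,q3,q4}.

{q0,q1,q2,q3,q4}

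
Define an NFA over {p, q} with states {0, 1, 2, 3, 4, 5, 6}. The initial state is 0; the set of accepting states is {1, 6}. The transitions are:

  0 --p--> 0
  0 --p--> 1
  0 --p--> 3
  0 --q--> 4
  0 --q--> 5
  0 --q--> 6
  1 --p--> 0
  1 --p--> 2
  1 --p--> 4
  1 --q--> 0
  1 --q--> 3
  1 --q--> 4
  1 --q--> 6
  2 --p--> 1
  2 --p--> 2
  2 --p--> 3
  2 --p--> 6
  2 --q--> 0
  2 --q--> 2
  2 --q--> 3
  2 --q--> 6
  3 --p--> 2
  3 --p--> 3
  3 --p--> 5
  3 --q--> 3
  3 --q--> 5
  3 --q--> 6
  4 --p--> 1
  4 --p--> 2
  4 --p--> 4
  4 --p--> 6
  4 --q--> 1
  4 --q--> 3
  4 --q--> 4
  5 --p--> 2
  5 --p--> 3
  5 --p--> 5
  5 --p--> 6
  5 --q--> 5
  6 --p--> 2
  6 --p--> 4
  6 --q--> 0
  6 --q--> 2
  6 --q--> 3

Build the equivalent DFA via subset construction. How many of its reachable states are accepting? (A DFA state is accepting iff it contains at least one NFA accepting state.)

Start state of the DFA: {0}.
{0} --p--> {0, 1, 3}  [new]
{0} --q--> {4, 5, 6}  [new]
{0, 1, 3} --p--> {0, 1, 2, 3, 4, 5}  [new]
{0, 1, 3} --q--> {0, 3, 4, 5, 6}  [new]
{4, 5, 6} --p--> {1, 2, 3, 4, 5, 6}  [new]
{4, 5, 6} --q--> {0, 1, 2, 3, 4, 5}  [seen]
{0, 1, 2, 3, 4, 5} --p--> {0, 1, 2, 3, 4, 5, 6}  [new]
{0, 1, 2, 3, 4, 5} --q--> {0, 1, 2, 3, 4, 5, 6}  [seen]
{0, 3, 4, 5, 6} --p--> {0, 1, 2, 3, 4, 5, 6}  [seen]
{0, 3, 4, 5, 6} --q--> {0, 1, 2, 3, 4, 5, 6}  [seen]
{1, 2, 3, 4, 5, 6} --p--> {0, 1, 2, 3, 4, 5, 6}  [seen]
{1, 2, 3, 4, 5, 6} --q--> {0, 1, 2, 3, 4, 5, 6}  [seen]
{0, 1, 2, 3, 4, 5, 6} --p--> {0, 1, 2, 3, 4, 5, 6}  [seen]
{0, 1, 2, 3, 4, 5, 6} --q--> {0, 1, 2, 3, 4, 5, 6}  [seen]
Reachable DFA states: {0}, {0, 1, 3}, {4, 5, 6}, {0, 1, 2, 3, 4, 5}, {0, 3, 4, 5, 6}, {1, 2, 3, 4, 5, 6}, {0, 1, 2, 3, 4, 5, 6}.
Accepting DFA states (contain an NFA accepting state): {0, 1, 3}, {4, 5, 6}, {0, 1, 2, 3, 4, 5}, {0, 3, 4, 5, 6}, {1, 2, 3, 4, 5, 6}, {0, 1, 2, 3, 4, 5, 6}.

6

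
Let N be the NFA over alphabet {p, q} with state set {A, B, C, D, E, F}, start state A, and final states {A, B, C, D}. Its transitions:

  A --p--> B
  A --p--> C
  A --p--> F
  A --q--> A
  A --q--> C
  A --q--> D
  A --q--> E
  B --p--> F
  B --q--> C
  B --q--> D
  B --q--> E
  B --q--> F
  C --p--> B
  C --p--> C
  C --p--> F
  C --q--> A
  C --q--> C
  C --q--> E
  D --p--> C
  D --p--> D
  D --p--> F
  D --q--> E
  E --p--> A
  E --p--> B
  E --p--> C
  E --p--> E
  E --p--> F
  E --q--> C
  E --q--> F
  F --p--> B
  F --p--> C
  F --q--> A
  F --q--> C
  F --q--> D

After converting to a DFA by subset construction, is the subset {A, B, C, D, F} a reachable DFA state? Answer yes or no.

Start state of the DFA: {A}.
{A} --p--> {B, C, F}  [new]
{A} --q--> {A, C, D, E}  [new]
{B, C, F} --p--> {B, C, F}  [seen]
{B, C, F} --q--> {A, C, D, E, F}  [new]
{A, C, D, E} --p--> {A, B, C, D, E, F}  [new]
{A, C, D, E} --q--> {A, C, D, E, F}  [seen]
{A, C, D, E, F} --p--> {A, B, C, D, E, F}  [seen]
{A, C, D, E, F} --q--> {A, C, D, E, F}  [seen]
{A, B, C, D, E, F} --p--> {A, B, C, D, E, F}  [seen]
{A, B, C, D, E, F} --q--> {A, C, D, E, F}  [seen]
Reachable DFA states: {A}, {B, C, F}, {A, C, D, E}, {A, C, D, E, F}, {A, B, C, D, E, F}.
{A, B, C, D, F} is not among them.

no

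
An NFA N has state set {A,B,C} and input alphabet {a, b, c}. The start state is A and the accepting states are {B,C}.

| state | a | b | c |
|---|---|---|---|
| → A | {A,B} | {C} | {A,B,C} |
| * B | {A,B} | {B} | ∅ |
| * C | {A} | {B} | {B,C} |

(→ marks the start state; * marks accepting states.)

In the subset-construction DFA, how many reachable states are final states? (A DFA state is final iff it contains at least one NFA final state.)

Start state of the DFA: {A}.
{A} --a--> {A,B}  [new]
{A} --b--> {C}  [new]
{A} --c--> {A,B,C}  [new]
{A,B} --a--> {A,B}  [seen]
{A,B} --b--> {B,C}  [new]
{A,B} --c--> {A,B,C}  [seen]
{C} --a--> {A}  [seen]
{C} --b--> {B}  [new]
{C} --c--> {B,C}  [seen]
{A,B,C} --a--> {A,B}  [seen]
{A,B,C} --b--> {B,C}  [seen]
{A,B,C} --c--> {A,B,C}  [seen]
{B,C} --a--> {A,B}  [seen]
{B,C} --b--> {B}  [seen]
{B,C} --c--> {B,C}  [seen]
{B} --a--> {A,B}  [seen]
{B} --b--> {B}  [seen]
{B} --c--> ∅  [new]
∅ --a--> ∅  [seen]
∅ --b--> ∅  [seen]
∅ --c--> ∅  [seen]
Reachable DFA states: {A}, {A,B}, {C}, {A,B,C}, {B,C}, {B}, ∅.
Accepting DFA states (contain an NFA accepting state): {A,B}, {C}, {A,B,C}, {B,C}, {B}.

5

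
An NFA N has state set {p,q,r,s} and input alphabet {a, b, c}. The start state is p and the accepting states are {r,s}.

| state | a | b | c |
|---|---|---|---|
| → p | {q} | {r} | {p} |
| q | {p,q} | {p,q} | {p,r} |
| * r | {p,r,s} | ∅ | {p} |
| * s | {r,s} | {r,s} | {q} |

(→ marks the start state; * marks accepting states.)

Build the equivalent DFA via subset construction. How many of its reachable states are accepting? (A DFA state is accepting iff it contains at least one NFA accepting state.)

6

Start state of the DFA: {p}.
{p} --a--> {q}  [new]
{p} --b--> {r}  [new]
{p} --c--> {p}  [seen]
{q} --a--> {p,q}  [new]
{q} --b--> {p,q}  [seen]
{q} --c--> {p,r}  [new]
{r} --a--> {p,r,s}  [new]
{r} --b--> ∅  [new]
{r} --c--> {p}  [seen]
{p,q} --a--> {p,q}  [seen]
{p,q} --b--> {p,q,r}  [new]
{p,q} --c--> {p,r}  [seen]
{p,r} --a--> {p,q,r,s}  [new]
{p,r} --b--> {r}  [seen]
{p,r} --c--> {p}  [seen]
{p,r,s} --a--> {p,q,r,s}  [seen]
{p,r,s} --b--> {r,s}  [new]
{p,r,s} --c--> {p,q}  [seen]
∅ --a--> ∅  [seen]
∅ --b--> ∅  [seen]
∅ --c--> ∅  [seen]
{p,q,r} --a--> {p,q,r,s}  [seen]
{p,q,r} --b--> {p,q,r}  [seen]
{p,q,r} --c--> {p,r}  [seen]
{p,q,r,s} --a--> {p,q,r,s}  [seen]
{p,q,r,s} --b--> {p,q,r,s}  [seen]
{p,q,r,s} --c--> {p,q,r}  [seen]
{r,s} --a--> {p,r,s}  [seen]
{r,s} --b--> {r,s}  [seen]
{r,s} --c--> {p,q}  [seen]
Reachable DFA states: {p}, {q}, {r}, {p,q}, {p,r}, {p,r,s}, ∅, {p,q,r}, {p,q,r,s}, {r,s}.
Accepting DFA states (contain an NFA accepting state): {r}, {p,r}, {p,r,s}, {p,q,r}, {p,q,r,s}, {r,s}.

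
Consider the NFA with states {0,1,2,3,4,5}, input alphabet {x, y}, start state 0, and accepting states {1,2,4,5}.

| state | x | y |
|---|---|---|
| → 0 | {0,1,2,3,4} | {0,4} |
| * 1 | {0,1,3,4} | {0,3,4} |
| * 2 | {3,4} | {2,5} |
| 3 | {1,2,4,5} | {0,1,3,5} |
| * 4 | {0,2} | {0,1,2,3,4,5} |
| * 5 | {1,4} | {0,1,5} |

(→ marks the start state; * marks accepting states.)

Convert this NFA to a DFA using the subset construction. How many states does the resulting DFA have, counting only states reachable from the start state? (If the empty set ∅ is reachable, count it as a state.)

4

Start state of the DFA: {0}.
{0} --x--> {0,1,2,3,4}  [new]
{0} --y--> {0,4}  [new]
{0,1,2,3,4} --x--> {0,1,2,3,4,5}  [new]
{0,1,2,3,4} --y--> {0,1,2,3,4,5}  [seen]
{0,4} --x--> {0,1,2,3,4}  [seen]
{0,4} --y--> {0,1,2,3,4,5}  [seen]
{0,1,2,3,4,5} --x--> {0,1,2,3,4,5}  [seen]
{0,1,2,3,4,5} --y--> {0,1,2,3,4,5}  [seen]
Reachable DFA states: {0}, {0,1,2,3,4}, {0,4}, {0,1,2,3,4,5}.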